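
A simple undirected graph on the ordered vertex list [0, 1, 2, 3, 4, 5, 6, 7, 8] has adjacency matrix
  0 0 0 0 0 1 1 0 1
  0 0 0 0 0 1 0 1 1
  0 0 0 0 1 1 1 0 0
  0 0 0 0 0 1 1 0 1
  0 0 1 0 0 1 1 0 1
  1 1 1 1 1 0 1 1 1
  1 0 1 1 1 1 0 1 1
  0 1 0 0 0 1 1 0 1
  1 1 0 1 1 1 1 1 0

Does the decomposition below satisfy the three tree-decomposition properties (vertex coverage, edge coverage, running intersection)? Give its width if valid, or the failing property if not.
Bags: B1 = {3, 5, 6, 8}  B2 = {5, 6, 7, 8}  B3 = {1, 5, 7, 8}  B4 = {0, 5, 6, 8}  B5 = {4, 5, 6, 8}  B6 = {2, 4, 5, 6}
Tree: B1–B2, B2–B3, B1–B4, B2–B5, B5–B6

Vertex coverage: the bags together contain {0, 1, 2, 3, 4, 5, 6, 7, 8}, the full vertex set. Edge coverage: each edge of G has both endpoints in at least one bag. Running intersection: for every vertex, the bags containing it form a connected subtree. All three properties hold, so this is a valid tree decomposition of width max|bag| − 1 = 3, and hence tw(G) ≤ 3.

Yes; width 3.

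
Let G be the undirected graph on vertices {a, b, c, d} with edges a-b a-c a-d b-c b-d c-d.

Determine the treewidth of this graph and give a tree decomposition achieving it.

With just one bag of size 4, the width is 4 − 1 = 3, so tw(G) ≤ 3. Conversely, {a, b, c, d} is a clique of size 4, and the vertices of any clique must share a bag in every tree decomposition; so some bag has ≥ 4 vertices and tw(G) ≥ 3. Therefore the treewidth is 3.

Treewidth 3.
One such decomposition:
Bags: B1 = {a, b, c, d}
Tree: (single bag)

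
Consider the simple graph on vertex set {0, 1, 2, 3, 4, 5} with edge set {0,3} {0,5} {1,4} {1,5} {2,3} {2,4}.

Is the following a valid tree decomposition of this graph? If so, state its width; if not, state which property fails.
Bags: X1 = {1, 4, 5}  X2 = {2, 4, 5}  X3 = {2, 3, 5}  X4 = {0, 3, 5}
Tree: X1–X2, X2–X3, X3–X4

Yes; width 2.

Vertex coverage: the bags together contain {0, 1, 2, 3, 4, 5}, the full vertex set. Edge coverage: each edge of G has both endpoints in at least one bag. Running intersection: for every vertex, the bags containing it form a connected subtree. All three properties hold, so this is a valid tree decomposition of width max|bag| − 1 = 2, and hence tw(G) ≤ 2.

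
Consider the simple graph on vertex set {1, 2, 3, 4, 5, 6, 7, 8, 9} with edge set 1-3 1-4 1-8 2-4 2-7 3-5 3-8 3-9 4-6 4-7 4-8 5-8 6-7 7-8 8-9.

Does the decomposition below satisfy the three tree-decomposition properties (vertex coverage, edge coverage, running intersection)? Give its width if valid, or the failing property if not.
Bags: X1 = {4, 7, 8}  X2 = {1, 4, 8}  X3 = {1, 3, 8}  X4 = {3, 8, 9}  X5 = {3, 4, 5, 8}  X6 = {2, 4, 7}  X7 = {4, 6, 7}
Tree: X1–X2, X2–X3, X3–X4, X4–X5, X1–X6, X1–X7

No — bags containing vertex 4 are not connected in the tree.

A tree decomposition must satisfy three properties: every vertex lies in some bag; for every edge, both endpoints lie together in some bag; and for every vertex, the bags containing it form a connected subtree. Here bags containing vertex 4 are not connected in the tree, so the decomposition is invalid.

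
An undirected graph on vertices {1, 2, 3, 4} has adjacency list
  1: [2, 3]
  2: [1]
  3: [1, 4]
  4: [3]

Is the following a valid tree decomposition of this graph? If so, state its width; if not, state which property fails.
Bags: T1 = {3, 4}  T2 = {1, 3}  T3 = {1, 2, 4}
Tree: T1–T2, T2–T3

A tree decomposition must satisfy three properties: every vertex lies in some bag; for every edge, both endpoints lie together in some bag; and for every vertex, the bags containing it form a connected subtree. Here bags containing vertex 4 are not connected in the tree, so the decomposition is invalid.

No — bags containing vertex 4 are not connected in the tree.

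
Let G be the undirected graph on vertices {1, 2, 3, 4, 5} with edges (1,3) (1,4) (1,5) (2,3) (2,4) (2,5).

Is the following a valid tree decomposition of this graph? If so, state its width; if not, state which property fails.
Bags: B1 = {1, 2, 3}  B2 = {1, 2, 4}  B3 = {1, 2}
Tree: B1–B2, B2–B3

No — vertex 5 appears in no bag.

A tree decomposition must satisfy three properties: every vertex lies in some bag; for every edge, both endpoints lie together in some bag; and for every vertex, the bags containing it form a connected subtree. Here vertex 5 appears in no bag, so the decomposition is invalid.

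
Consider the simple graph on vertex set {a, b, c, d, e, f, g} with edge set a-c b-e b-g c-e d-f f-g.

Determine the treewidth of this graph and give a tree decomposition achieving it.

Treewidth 1.
One optimal decomposition is:
Bags: B1 = {d, f}  B2 = {f, g}  B3 = {b, g}  B4 = {b, e}  B5 = {c, e}  B6 = {a, c}
Tree: B1–B2, B2–B3, B3–B4, B4–B5, B5–B6

Every bag has size at most 2, so the width is 2 − 1 = 1 and tw(G) ≤ 1. G has an edge, so its treewidth is at least 1. Combining the bounds, tw(G) = 1.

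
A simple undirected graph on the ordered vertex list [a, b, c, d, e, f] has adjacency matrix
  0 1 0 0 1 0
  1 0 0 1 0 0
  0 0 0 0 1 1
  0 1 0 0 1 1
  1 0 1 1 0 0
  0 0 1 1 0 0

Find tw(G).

2

A width-2 tree decomposition is:
Bags: B1 = {a, b, e}  B2 = {b, d, e}  B3 = {c, d, e}  B4 = {c, d, f}
Tree: B1–B2, B2–B3, B3–B4
Each bag holds 3 vertices, so the decomposition has width 2, which upper-bounds the treewidth. The edges a–b–d–e–a form a cycle, so G is not a tree and its treewidth is at least 2. Combining the bounds, tw(G) = 2.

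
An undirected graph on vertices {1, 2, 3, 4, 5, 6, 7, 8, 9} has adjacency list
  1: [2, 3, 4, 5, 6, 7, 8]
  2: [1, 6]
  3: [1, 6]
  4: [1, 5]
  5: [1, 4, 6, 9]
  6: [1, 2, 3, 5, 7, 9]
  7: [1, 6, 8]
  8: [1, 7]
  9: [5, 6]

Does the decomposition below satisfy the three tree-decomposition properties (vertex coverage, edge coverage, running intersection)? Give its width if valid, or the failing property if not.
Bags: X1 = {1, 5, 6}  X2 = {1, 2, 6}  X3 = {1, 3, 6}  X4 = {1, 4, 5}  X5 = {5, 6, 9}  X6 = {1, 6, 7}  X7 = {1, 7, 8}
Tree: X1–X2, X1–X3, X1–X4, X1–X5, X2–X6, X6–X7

Every vertex of G appears in some bag (union = {1, 2, 3, 4, 5, 6, 7, 8, 9}); every edge is covered by a bag; and for each vertex v the set of bags containing v is connected in the bag tree. The decomposition is therefore valid. The largest bag has 3 vertices, so the width is 2.

Yes; width 2.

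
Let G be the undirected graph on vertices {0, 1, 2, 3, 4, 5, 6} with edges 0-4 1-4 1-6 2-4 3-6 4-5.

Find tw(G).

A width-1 tree decomposition is:
Bags: B1 = {1, 6}  B2 = {1, 4}  B3 = {3, 6}  B4 = {0, 4}  B5 = {4, 5}  B6 = {2, 4}
Tree: B1–B2, B1–B3, B2–B4, B2–B5, B4–B6
The largest bag has 2 vertices, giving width 1; this decomposition certifies tw(G) ≤ 1. Any graph with an edge has treewidth ≥ 1, and G has the edge 6–1. Hence tw(G) = 1 exactly.

1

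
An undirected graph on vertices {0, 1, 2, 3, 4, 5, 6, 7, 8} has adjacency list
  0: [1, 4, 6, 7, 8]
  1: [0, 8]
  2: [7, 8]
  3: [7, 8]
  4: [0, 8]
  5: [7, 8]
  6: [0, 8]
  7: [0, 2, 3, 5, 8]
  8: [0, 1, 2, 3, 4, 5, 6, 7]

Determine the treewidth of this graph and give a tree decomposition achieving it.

Every bag has size at most 3, so the width is 3 − 1 = 2 and tw(G) ≤ 2. Conversely, {0, 1, 8} is a clique of size 3, and the vertices of any clique must share a bag in every tree decomposition; so some bag has ≥ 3 vertices and tw(G) ≥ 2. Combining the bounds, tw(G) = 2.

Treewidth 2.
Bags: B1 = {2, 7, 8}  B2 = {5, 7, 8}  B3 = {0, 7, 8}  B4 = {0, 1, 8}  B5 = {0, 6, 8}  B6 = {3, 7, 8}  B7 = {0, 4, 8}
Tree: B1–B2, B1–B3, B3–B4, B4–B5, B2–B6, B5–B7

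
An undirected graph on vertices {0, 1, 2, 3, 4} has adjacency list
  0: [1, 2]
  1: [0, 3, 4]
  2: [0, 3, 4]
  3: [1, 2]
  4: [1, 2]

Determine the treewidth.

A width-2 tree decomposition is:
Bags: B1 = {1, 2, 4}  B2 = {0, 1, 2}  B3 = {1, 2, 3}
Tree: B1–B2, B2–B3
Every bag has size at most 3, so the width is 3 − 1 = 2 and tw(G) ≤ 2. Since 4–2–0–1–4 is a cycle in G, G is not acyclic. Forests are exactly the graphs of treewidth ≤ 1, so tw(G) ≥ 2. Therefore the treewidth is 2.

2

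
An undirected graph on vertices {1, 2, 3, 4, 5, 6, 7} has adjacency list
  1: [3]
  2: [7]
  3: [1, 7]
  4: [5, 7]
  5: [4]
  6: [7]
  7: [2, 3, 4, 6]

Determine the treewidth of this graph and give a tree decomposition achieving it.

Treewidth 1.
One optimal decomposition is:
Bags: B1 = {3, 7}  B2 = {1, 3}  B3 = {2, 7}  B4 = {6, 7}  B5 = {4, 7}  B6 = {4, 5}
Tree: B1–B2, B1–B3, B3–B4, B3–B5, B5–B6

Each bag holds 2 vertices, so the decomposition has width 1, which upper-bounds the treewidth. Any graph with an edge has treewidth ≥ 1, and G has the edge 3–7. Combining the bounds, tw(G) = 1.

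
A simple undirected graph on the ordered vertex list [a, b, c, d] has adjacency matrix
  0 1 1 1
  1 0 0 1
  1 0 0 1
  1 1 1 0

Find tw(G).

A width-2 tree decomposition is:
Bags: B1 = {a, c, d}  B2 = {a, b, d}
Tree: B1–B2
The largest bag has 3 vertices, giving width 2; this decomposition certifies tw(G) ≤ 2. For the lower bound, the 3 vertices {a, c, d} are pairwise adjacent, and any tree decomposition puts a clique entirely inside one bag — forcing width ≥ 2. Therefore the treewidth is 2.

2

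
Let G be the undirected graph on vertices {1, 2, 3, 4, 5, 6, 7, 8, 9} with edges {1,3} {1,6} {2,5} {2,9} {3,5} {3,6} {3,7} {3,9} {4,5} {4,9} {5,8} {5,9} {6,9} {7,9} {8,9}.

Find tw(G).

A width-2 tree decomposition is:
Bags: B1 = {3, 6, 9}  B2 = {3, 5, 9}  B3 = {4, 5, 9}  B4 = {1, 3, 6}  B5 = {5, 8, 9}  B6 = {3, 7, 9}  B7 = {2, 5, 9}
Tree: B1–B2, B2–B3, B1–B4, B3–B5, B1–B6, B2–B7
The largest bag has 3 vertices, giving width 2; this decomposition certifies tw(G) ≤ 2. Conversely, {1, 3, 6} is a clique of size 3, and the vertices of any clique must share a bag in every tree decomposition; so some bag has ≥ 3 vertices and tw(G) ≥ 2. Hence tw(G) = 2 exactly.

2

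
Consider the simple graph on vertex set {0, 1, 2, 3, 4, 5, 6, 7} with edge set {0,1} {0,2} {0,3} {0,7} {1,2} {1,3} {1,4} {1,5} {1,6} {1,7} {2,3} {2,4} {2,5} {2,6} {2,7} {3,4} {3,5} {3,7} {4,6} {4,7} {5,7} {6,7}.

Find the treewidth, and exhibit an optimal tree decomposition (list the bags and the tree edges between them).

Treewidth 4.
One optimal decomposition is:
Bags: B1 = {1, 2, 3, 4, 7}  B2 = {1, 2, 3, 5, 7}  B3 = {1, 2, 4, 6, 7}  B4 = {0, 1, 2, 3, 7}
Tree: B1–B2, B1–B3, B1–B4

Every bag has size at most 5, so the width is 5 − 1 = 4 and tw(G) ≤ 4. Conversely, {0, 1, 2, 3, 7} is a clique of size 5, and the vertices of any clique must share a bag in every tree decomposition; so some bag has ≥ 5 vertices and tw(G) ≥ 4. Combining the bounds, tw(G) = 4.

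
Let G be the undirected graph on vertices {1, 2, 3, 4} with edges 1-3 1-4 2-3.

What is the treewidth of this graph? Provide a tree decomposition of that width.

Every bag has size at most 2, so the width is 2 − 1 = 1 and tw(G) ≤ 1. Any graph with an edge has treewidth ≥ 1, and G has the edge 4–1. The upper and lower bounds meet at 1, so that is the treewidth.

Treewidth 1.
One such decomposition:
Bags: B1 = {1, 4}  B2 = {1, 3}  B3 = {2, 3}
Tree: B1–B2, B2–B3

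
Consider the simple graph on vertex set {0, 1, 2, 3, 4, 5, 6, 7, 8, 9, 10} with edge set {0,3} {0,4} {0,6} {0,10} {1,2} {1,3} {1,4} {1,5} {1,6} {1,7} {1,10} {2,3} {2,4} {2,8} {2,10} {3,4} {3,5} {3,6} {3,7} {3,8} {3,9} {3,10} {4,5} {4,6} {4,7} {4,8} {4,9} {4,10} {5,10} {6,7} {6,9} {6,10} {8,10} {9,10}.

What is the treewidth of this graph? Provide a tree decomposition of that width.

Treewidth 4.
One such decomposition:
Bags: B1 = {1, 3, 4, 6, 10}  B2 = {1, 3, 4, 6, 7}  B3 = {1, 2, 3, 4, 10}  B4 = {0, 3, 4, 6, 10}  B5 = {3, 4, 6, 9, 10}  B6 = {2, 3, 4, 8, 10}  B7 = {1, 3, 4, 5, 10}
Tree: B1–B2, B1–B3, B1–B4, B1–B5, B3–B6, B1–B7

The largest bag has 5 vertices, giving width 4; this decomposition certifies tw(G) ≤ 4. Conversely, {0, 3, 4, 6, 10} is a clique of size 5, and the vertices of any clique must share a bag in every tree decomposition; so some bag has ≥ 5 vertices and tw(G) ≥ 4. The upper and lower bounds meet at 4, so that is the treewidth.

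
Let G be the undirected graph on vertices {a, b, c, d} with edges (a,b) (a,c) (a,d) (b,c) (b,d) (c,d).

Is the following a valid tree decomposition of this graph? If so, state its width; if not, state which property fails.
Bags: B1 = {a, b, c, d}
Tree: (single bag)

Yes; width 3.

Checking the three conditions: (i) the bags cover all of {a, b, c, d}; (ii) for each edge, some bag contains both endpoints; (iii) the bags containing any fixed vertex form a subtree. All hold, so the decomposition is valid with width 4 − 1 = 3.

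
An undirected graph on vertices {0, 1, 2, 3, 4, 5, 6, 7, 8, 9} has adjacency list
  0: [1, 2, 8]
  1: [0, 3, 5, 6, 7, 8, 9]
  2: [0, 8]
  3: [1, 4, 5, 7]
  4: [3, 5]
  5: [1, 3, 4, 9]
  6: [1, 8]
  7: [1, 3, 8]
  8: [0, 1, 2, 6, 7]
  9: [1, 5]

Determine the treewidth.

2

A width-2 tree decomposition is:
Bags: B1 = {0, 1, 8}  B2 = {1, 7, 8}  B3 = {1, 3, 7}  B4 = {1, 3, 5}  B5 = {0, 2, 8}  B6 = {3, 4, 5}  B7 = {1, 5, 9}  B8 = {1, 6, 8}
Tree: B1–B2, B2–B3, B3–B4, B1–B5, B4–B6, B4–B7, B2–B8
Each bag holds 3 vertices, so the decomposition has width 2, which upper-bounds the treewidth. For the lower bound, the 3 vertices {0, 1, 8} are pairwise adjacent, and any tree decomposition puts a clique entirely inside one bag — forcing width ≥ 2. The upper and lower bounds meet at 2, so that is the treewidth.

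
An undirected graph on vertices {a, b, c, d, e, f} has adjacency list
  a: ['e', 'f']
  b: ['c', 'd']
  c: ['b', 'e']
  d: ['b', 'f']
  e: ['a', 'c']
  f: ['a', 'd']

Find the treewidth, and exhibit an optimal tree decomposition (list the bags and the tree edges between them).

Treewidth 2.
One such decomposition:
Bags: B1 = {a, e, f}  B2 = {d, e, f}  B3 = {b, d, e}  B4 = {b, c, e}
Tree: B1–B2, B2–B3, B3–B4

Every bag has size at most 3, so the width is 3 − 1 = 2 and tw(G) ≤ 2. Since e–a–f–d–b–c–e is a cycle in G, G is not acyclic. Forests are exactly the graphs of treewidth ≤ 1, so tw(G) ≥ 2. Therefore the treewidth is 2.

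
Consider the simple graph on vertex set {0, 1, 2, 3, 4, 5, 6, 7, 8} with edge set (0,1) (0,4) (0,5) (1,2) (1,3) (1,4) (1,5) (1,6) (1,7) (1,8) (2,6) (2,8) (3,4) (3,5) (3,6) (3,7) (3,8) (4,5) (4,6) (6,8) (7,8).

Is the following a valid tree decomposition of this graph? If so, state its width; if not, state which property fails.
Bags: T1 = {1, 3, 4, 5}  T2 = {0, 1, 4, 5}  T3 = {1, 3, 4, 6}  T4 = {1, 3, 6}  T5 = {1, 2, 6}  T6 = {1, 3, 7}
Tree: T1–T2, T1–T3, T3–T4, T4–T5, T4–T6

No — vertex 8 appears in no bag.

A tree decomposition must satisfy three properties: every vertex lies in some bag; for every edge, both endpoints lie together in some bag; and for every vertex, the bags containing it form a connected subtree. Here vertex 8 appears in no bag, so the decomposition is invalid.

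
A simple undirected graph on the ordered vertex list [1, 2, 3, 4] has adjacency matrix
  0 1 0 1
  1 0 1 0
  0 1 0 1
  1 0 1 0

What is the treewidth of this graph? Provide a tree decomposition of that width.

Every bag has size at most 3, so the width is 3 − 1 = 2 and tw(G) ≤ 2. For the lower bound, G contains the cycle 4–1–2–3–4, so G is not a forest; only forests have treewidth ≤ 1, hence tw(G) ≥ 2. The upper and lower bounds meet at 2, so that is the treewidth.

Treewidth 2.
One such decomposition:
Bags: B1 = {1, 2, 4}  B2 = {2, 3, 4}
Tree: B1–B2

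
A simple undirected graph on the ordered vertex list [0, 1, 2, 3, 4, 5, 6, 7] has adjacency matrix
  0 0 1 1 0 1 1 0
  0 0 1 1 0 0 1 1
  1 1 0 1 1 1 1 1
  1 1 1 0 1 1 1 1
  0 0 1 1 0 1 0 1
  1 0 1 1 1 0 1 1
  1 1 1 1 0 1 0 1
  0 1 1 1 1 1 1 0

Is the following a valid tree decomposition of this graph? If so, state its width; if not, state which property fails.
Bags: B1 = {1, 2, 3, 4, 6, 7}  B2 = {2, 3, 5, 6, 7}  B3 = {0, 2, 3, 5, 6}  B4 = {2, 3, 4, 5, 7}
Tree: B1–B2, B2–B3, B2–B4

A tree decomposition must satisfy three properties: every vertex lies in some bag; for every edge, both endpoints lie together in some bag; and for every vertex, the bags containing it form a connected subtree. Here bags containing vertex 4 are not connected in the tree, so the decomposition is invalid.

No — bags containing vertex 4 are not connected in the tree.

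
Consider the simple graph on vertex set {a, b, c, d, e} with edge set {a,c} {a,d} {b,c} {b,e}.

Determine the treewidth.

1

A width-1 tree decomposition is:
Bags: B1 = {b, e}  B2 = {b, c}  B3 = {a, c}  B4 = {a, d}
Tree: B1–B2, B2–B3, B3–B4
Each bag holds 2 vertices, so the decomposition has width 1, which upper-bounds the treewidth. Since G has at least one edge (e.g. e–b), it is not an edgeless graph, so tw(G) ≥ 1. Therefore the treewidth is 1.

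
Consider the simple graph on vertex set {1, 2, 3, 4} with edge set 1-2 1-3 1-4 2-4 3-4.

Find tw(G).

A width-2 tree decomposition is:
Bags: B1 = {1, 2, 4}  B2 = {1, 3, 4}
Tree: B1–B2
The largest bag has 3 vertices, giving width 2; this decomposition certifies tw(G) ≤ 2. Conversely, {1, 2, 4} is a clique of size 3, and the vertices of any clique must share a bag in every tree decomposition; so some bag has ≥ 3 vertices and tw(G) ≥ 2. Combining the bounds, tw(G) = 2.

2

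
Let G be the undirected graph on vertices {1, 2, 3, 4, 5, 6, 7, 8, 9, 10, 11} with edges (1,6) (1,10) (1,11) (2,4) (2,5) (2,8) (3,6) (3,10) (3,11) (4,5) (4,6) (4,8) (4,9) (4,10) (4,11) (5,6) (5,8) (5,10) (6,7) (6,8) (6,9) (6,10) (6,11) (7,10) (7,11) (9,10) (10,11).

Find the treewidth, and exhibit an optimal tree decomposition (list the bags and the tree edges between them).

Treewidth 3.
Bags: B1 = {4, 5, 6, 10}  B2 = {4, 6, 10, 11}  B3 = {6, 7, 10, 11}  B4 = {4, 5, 6, 8}  B5 = {4, 6, 9, 10}  B6 = {3, 6, 10, 11}  B7 = {1, 6, 10, 11}  B8 = {2, 4, 5, 8}
Tree: B1–B2, B2–B3, B1–B4, B2–B5, B3–B6, B2–B7, B4–B8

Every bag has size at most 4, so the width is 4 − 1 = 3 and tw(G) ≤ 3. Conversely, {2, 4, 5, 8} is a clique of size 4, and the vertices of any clique must share a bag in every tree decomposition; so some bag has ≥ 4 vertices and tw(G) ≥ 3. Therefore the treewidth is 3.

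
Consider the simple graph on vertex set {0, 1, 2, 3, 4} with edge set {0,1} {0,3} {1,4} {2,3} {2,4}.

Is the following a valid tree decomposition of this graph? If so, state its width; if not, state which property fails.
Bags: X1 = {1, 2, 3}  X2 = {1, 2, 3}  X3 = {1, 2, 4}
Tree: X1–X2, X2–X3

No — vertex 0 appears in no bag.

A tree decomposition must satisfy three properties: every vertex lies in some bag; for every edge, both endpoints lie together in some bag; and for every vertex, the bags containing it form a connected subtree. Here vertex 0 appears in no bag, so the decomposition is invalid.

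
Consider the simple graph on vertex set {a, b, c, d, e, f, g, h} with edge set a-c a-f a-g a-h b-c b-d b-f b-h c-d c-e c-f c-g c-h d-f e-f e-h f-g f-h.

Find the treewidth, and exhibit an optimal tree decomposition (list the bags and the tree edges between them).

Each bag holds 4 vertices, so the decomposition has width 3, which upper-bounds the treewidth. On the other hand G contains the 4-clique {b, c, d, f}. A clique must lie in a single bag of any decomposition, so no decomposition can have width below 3. Combining the bounds, tw(G) = 3.

Treewidth 3.
One optimal decomposition is:
Bags: B1 = {c, e, f, h}  B2 = {b, c, f, h}  B3 = {a, c, f, h}  B4 = {a, c, f, g}  B5 = {b, c, d, f}
Tree: B1–B2, B2–B3, B3–B4, B2–B5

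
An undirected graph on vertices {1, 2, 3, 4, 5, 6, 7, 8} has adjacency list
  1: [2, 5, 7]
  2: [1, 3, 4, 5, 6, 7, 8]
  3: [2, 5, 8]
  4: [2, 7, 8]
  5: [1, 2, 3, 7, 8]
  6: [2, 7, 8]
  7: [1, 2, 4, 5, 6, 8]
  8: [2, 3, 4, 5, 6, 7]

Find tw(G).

3

A width-3 tree decomposition is:
Bags: B1 = {2, 5, 7, 8}  B2 = {2, 4, 7, 8}  B3 = {2, 3, 5, 8}  B4 = {2, 6, 7, 8}  B5 = {1, 2, 5, 7}
Tree: B1–B2, B1–B3, B2–B4, B1–B5
Each bag holds 4 vertices, so the decomposition has width 3, which upper-bounds the treewidth. On the other hand G contains the 4-clique {2, 3, 5, 8}. A clique must lie in a single bag of any decomposition, so no decomposition can have width below 3. Hence tw(G) = 3 exactly.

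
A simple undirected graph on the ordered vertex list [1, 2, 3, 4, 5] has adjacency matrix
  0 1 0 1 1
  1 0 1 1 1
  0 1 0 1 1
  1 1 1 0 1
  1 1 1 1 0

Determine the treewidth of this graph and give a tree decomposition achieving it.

Every bag has size at most 4, so the width is 4 − 1 = 3 and tw(G) ≤ 3. For the lower bound, the 4 vertices {1, 2, 4, 5} are pairwise adjacent, and any tree decomposition puts a clique entirely inside one bag — forcing width ≥ 3. Hence tw(G) = 3 exactly.

Treewidth 3.
One optimal decomposition is:
Bags: B1 = {2, 3, 4, 5}  B2 = {1, 2, 4, 5}
Tree: B1–B2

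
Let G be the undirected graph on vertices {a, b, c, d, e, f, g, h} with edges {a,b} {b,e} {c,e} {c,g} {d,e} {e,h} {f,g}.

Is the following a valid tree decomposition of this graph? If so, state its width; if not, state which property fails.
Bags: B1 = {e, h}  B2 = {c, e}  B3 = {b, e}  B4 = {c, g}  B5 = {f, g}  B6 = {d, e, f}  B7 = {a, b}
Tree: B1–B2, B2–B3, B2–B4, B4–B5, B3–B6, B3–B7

A tree decomposition must satisfy three properties: every vertex lies in some bag; for every edge, both endpoints lie together in some bag; and for every vertex, the bags containing it form a connected subtree. Here bags containing vertex f are not connected in the tree, so the decomposition is invalid.

No — bags containing vertex f are not connected in the tree.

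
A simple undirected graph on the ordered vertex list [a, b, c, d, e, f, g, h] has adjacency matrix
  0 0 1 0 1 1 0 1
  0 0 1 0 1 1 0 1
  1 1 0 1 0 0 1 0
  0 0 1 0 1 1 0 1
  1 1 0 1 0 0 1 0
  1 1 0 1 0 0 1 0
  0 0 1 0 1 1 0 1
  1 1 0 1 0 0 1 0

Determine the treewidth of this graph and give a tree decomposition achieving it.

Treewidth 4.
Bags: B1 = {a, b, d, g, h}  B2 = {a, b, d, e, g}  B3 = {a, b, c, d, g}  B4 = {a, b, d, f, g}
Tree: B1–B2, B2–B3, B3–B4

The largest bag has 5 vertices, giving width 4; this decomposition certifies tw(G) ≤ 4. For the lower bound: the 5 vertex sets {a,h}, {b,e}, {c,d}, {g}, {f} are disjoint, each induces a connected subgraph, and every pair is joined by at least one edge of G. Contracting each set to a single vertex therefore yields K_{5} as a minor, and since treewidth is minor-monotone, tw(G) ≥ tw(K_{5}) = 4. Hence tw(G) = 4 exactly.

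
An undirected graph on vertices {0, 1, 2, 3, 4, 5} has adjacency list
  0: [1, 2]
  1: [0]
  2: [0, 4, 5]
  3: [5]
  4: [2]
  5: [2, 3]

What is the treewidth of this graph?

1

A width-1 tree decomposition is:
Bags: B1 = {3, 5}  B2 = {2, 5}  B3 = {0, 2}  B4 = {0, 1}  B5 = {2, 4}
Tree: B1–B2, B2–B3, B3–B4, B2–B5
Each bag holds 2 vertices, so the decomposition has width 1, which upper-bounds the treewidth. Since G has at least one edge (e.g. 3–5), it is not an edgeless graph, so tw(G) ≥ 1. Hence tw(G) = 1 exactly.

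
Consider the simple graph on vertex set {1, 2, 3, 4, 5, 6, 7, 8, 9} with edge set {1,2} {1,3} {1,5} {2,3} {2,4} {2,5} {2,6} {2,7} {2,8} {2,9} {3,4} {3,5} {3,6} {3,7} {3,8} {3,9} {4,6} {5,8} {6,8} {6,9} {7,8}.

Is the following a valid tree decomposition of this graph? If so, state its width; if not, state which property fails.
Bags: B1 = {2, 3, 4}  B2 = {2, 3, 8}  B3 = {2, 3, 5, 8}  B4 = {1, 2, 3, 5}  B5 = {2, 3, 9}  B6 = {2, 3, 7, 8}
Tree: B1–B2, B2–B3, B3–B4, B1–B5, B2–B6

A tree decomposition must satisfy three properties: every vertex lies in some bag; for every edge, both endpoints lie together in some bag; and for every vertex, the bags containing it form a connected subtree. Here vertex 6 appears in no bag, so the decomposition is invalid.

No — vertex 6 appears in no bag.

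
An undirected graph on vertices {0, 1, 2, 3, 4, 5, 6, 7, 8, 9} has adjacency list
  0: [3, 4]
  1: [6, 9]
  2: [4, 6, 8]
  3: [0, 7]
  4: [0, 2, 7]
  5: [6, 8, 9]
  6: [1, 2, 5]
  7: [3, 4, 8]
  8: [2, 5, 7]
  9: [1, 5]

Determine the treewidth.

2

A width-2 tree decomposition is:
Bags: B1 = {0, 3, 7}  B2 = {0, 4, 7}  B3 = {4, 7, 8}  B4 = {2, 4, 8}  B5 = {2, 5, 8}  B6 = {2, 5, 6}  B7 = {5, 6, 9}  B8 = {1, 6, 9}
Tree: B1–B2, B2–B3, B3–B4, B4–B5, B5–B6, B6–B7, B7–B8
Every bag has size at most 3, so the width is 3 − 1 = 2 and tw(G) ≤ 2. For the lower bound, G contains the cycle 3–0–4–7–3, so G is not a forest; only forests have treewidth ≤ 1, hence tw(G) ≥ 2. Hence tw(G) = 2 exactly.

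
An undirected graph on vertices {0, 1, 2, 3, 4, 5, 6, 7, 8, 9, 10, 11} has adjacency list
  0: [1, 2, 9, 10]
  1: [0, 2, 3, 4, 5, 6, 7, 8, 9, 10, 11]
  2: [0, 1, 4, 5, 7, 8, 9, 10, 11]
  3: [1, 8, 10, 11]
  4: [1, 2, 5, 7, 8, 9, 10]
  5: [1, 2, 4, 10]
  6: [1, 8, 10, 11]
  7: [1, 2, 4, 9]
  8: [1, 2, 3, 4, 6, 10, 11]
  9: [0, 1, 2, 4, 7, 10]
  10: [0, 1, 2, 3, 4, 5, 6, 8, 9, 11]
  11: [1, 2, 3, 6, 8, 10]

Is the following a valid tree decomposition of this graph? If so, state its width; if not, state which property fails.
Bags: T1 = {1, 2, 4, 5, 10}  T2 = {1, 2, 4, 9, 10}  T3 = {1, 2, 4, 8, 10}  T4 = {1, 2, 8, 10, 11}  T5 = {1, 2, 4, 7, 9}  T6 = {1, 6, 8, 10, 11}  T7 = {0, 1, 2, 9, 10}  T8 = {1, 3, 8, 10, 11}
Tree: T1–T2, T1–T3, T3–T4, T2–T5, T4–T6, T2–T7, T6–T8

Yes; width 4.

Every vertex of G appears in some bag (union = {0, 1, 2, 3, 4, 5, 6, 7, 8, 9, 10, 11}); every edge is covered by a bag; and for each vertex v the set of bags containing v is connected in the bag tree. The decomposition is therefore valid. The largest bag has 5 vertices, so the width is 4.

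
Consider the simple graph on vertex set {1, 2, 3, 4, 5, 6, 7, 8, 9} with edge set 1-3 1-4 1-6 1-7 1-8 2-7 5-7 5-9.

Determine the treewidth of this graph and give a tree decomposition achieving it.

Treewidth 1.
One optimal decomposition is:
Bags: B1 = {1, 4}  B2 = {1, 7}  B3 = {5, 7}  B4 = {5, 9}  B5 = {1, 3}  B6 = {2, 7}  B7 = {1, 6}  B8 = {1, 8}
Tree: B1–B2, B2–B3, B3–B4, B1–B5, B2–B6, B5–B7, B5–B8

The largest bag has 2 vertices, giving width 1; this decomposition certifies tw(G) ≤ 1. Since G has at least one edge (e.g. 1–4), it is not an edgeless graph, so tw(G) ≥ 1. Therefore the treewidth is 1.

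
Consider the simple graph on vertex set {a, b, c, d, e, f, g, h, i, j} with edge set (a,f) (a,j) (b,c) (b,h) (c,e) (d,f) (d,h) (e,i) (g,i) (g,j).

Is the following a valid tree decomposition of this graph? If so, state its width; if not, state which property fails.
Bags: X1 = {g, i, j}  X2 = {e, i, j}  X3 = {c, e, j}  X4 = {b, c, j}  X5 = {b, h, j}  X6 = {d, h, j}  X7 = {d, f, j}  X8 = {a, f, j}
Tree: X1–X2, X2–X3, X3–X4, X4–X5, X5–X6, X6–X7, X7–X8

Yes; width 2.

Checking the three conditions: (i) the bags cover all of {a, b, c, d, e, f, g, h, i, j}; (ii) for each edge, some bag contains both endpoints; (iii) the bags containing any fixed vertex form a subtree. All hold, so the decomposition is valid with width 3 − 1 = 2.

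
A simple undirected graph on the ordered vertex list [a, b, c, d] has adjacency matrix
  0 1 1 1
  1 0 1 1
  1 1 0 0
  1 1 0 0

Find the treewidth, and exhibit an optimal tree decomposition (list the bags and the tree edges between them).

Treewidth 2.
One such decomposition:
Bags: B1 = {a, b, c}  B2 = {a, b, d}
Tree: B1–B2

Each bag holds 3 vertices, so the decomposition has width 2, which upper-bounds the treewidth. On the other hand G contains the 3-clique {a, b, d}. A clique must lie in a single bag of any decomposition, so no decomposition can have width below 2. Combining the bounds, tw(G) = 2.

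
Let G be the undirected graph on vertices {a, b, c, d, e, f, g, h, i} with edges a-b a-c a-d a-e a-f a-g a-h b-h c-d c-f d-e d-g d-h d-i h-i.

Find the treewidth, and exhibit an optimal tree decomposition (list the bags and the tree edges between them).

The largest bag has 3 vertices, giving width 2; this decomposition certifies tw(G) ≤ 2. Conversely, {a, d, g} is a clique of size 3, and the vertices of any clique must share a bag in every tree decomposition; so some bag has ≥ 3 vertices and tw(G) ≥ 2. Therefore the treewidth is 2.

Treewidth 2.
One such decomposition:
Bags: B1 = {a, d, h}  B2 = {d, h, i}  B3 = {a, b, h}  B4 = {a, d, e}  B5 = {a, d, g}  B6 = {a, c, d}  B7 = {a, c, f}
Tree: B1–B2, B1–B3, B1–B4, B1–B5, B1–B6, B6–B7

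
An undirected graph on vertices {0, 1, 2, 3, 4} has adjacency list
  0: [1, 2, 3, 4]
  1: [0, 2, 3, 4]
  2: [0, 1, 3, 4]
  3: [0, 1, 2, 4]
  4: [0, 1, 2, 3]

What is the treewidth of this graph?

A width-4 tree decomposition is:
Bags: B1 = {0, 1, 2, 3, 4}
Tree: (single bag)
With just one bag of size 5, the width is 5 − 1 = 4, so tw(G) ≤ 4. For the lower bound, the 5 vertices {0, 1, 2, 3, 4} are pairwise adjacent, and any tree decomposition puts a clique entirely inside one bag — forcing width ≥ 4. Therefore the treewidth is 4.

4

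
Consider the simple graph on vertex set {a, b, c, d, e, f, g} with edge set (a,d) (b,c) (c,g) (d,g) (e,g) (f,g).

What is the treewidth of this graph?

1

A width-1 tree decomposition is:
Bags: B1 = {d, g}  B2 = {a, d}  B3 = {f, g}  B4 = {c, g}  B5 = {b, c}  B6 = {e, g}
Tree: B1–B2, B1–B3, B1–B4, B4–B5, B4–B6
Every bag has size at most 2, so the width is 2 − 1 = 1 and tw(G) ≤ 1. G has an edge, so its treewidth is at least 1. The upper and lower bounds meet at 1, so that is the treewidth.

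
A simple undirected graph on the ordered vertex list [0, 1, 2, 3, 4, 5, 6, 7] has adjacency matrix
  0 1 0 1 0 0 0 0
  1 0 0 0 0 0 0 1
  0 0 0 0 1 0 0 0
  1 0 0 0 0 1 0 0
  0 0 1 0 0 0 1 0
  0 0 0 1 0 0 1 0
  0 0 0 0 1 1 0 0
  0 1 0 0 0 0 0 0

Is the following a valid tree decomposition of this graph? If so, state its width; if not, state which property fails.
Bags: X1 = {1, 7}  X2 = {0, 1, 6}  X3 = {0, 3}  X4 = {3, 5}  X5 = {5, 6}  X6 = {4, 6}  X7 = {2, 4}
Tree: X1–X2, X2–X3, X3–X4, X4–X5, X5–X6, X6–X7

No — bags containing vertex 6 are not connected in the tree.

A tree decomposition must satisfy three properties: every vertex lies in some bag; for every edge, both endpoints lie together in some bag; and for every vertex, the bags containing it form a connected subtree. Here bags containing vertex 6 are not connected in the tree, so the decomposition is invalid.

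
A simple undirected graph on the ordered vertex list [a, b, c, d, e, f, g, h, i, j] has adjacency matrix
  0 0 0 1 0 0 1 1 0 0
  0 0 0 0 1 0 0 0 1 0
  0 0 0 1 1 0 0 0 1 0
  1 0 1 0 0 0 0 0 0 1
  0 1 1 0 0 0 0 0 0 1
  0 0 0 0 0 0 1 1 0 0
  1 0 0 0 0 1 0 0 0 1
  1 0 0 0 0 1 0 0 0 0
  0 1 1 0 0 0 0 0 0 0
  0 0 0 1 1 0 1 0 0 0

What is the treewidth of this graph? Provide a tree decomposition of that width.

Treewidth 2.
One optimal decomposition is:
Bags: B1 = {b, e, i}  B2 = {c, e, i}  B3 = {c, e, j}  B4 = {c, d, j}  B5 = {d, g, j}  B6 = {a, d, g}  B7 = {a, f, g}  B8 = {a, f, h}
Tree: B1–B2, B2–B3, B3–B4, B4–B5, B5–B6, B6–B7, B7–B8

The largest bag has 3 vertices, giving width 2; this decomposition certifies tw(G) ≤ 2. Since b–i–c–e–b is a cycle in G, G is not acyclic. Forests are exactly the graphs of treewidth ≤ 1, so tw(G) ≥ 2. Combining the bounds, tw(G) = 2.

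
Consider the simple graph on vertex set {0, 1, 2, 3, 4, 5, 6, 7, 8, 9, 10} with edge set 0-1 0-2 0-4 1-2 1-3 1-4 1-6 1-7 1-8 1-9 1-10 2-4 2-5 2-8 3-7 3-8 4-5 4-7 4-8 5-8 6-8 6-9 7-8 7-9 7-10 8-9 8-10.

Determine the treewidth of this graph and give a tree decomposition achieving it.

Treewidth 3.
One such decomposition:
Bags: B1 = {1, 4, 7, 8}  B2 = {1, 7, 8, 10}  B3 = {1, 2, 4, 8}  B4 = {1, 3, 7, 8}  B5 = {0, 1, 2, 4}  B6 = {2, 4, 5, 8}  B7 = {1, 7, 8, 9}  B8 = {1, 6, 8, 9}
Tree: B1–B2, B1–B3, B2–B4, B3–B5, B3–B6, B4–B7, B7–B8

The largest bag has 4 vertices, giving width 3; this decomposition certifies tw(G) ≤ 3. Conversely, {0, 1, 2, 4} is a clique of size 4, and the vertices of any clique must share a bag in every tree decomposition; so some bag has ≥ 4 vertices and tw(G) ≥ 3. Hence tw(G) = 3 exactly.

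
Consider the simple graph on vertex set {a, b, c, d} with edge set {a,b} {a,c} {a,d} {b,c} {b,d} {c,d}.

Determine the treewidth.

A width-3 tree decomposition is:
Bags: B1 = {a, b, c, d}
Tree: (single bag)
With just one bag of size 4, the width is 4 − 1 = 3, so tw(G) ≤ 3. On the other hand G contains the 4-clique {a, b, c, d}. A clique must lie in a single bag of any decomposition, so no decomposition can have width below 3. Combining the bounds, tw(G) = 3.

3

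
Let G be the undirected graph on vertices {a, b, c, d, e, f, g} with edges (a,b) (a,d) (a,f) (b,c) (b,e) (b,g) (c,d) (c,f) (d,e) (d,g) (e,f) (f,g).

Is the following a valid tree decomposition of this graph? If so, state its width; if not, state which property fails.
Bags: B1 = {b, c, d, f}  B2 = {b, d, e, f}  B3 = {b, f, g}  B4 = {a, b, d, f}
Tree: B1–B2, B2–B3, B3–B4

A tree decomposition must satisfy three properties: every vertex lies in some bag; for every edge, both endpoints lie together in some bag; and for every vertex, the bags containing it form a connected subtree. Here edge (d,g) lies in no bag, so the decomposition is invalid.

No — edge (d,g) lies in no bag.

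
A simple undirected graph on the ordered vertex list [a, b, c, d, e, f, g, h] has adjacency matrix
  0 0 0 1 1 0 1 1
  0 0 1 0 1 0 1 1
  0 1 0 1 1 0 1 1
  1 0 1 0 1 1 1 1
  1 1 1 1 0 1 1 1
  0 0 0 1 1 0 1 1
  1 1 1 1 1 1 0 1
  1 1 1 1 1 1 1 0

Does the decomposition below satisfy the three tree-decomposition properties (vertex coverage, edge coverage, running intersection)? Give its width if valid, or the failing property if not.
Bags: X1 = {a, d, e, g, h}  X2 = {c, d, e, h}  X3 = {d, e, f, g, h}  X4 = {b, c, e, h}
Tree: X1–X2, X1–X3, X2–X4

A tree decomposition must satisfy three properties: every vertex lies in some bag; for every edge, both endpoints lie together in some bag; and for every vertex, the bags containing it form a connected subtree. Here edge (g,c) lies in no bag, so the decomposition is invalid.

No — edge (g,c) lies in no bag.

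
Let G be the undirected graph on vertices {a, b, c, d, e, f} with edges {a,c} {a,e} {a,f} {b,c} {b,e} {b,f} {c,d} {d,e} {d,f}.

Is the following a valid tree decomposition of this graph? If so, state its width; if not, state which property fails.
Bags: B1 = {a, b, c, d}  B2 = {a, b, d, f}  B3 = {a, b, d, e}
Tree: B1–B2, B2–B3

Every vertex of G appears in some bag (union = {a, b, c, d, e, f}); every edge is covered by a bag; and for each vertex v the set of bags containing v is connected in the bag tree. The decomposition is therefore valid. The largest bag has 4 vertices, so the width is 3.

Yes; width 3.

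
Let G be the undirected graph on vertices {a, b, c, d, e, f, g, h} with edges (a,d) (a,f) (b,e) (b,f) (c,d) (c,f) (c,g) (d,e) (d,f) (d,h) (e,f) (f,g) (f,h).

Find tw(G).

2

A width-2 tree decomposition is:
Bags: B1 = {a, d, f}  B2 = {c, d, f}  B3 = {c, f, g}  B4 = {d, e, f}  B5 = {b, e, f}  B6 = {d, f, h}
Tree: B1–B2, B2–B3, B1–B4, B4–B5, B2–B6
Every bag has size at most 3, so the width is 3 − 1 = 2 and tw(G) ≤ 2. For the lower bound, the 3 vertices {d, e, f} are pairwise adjacent, and any tree decomposition puts a clique entirely inside one bag — forcing width ≥ 2. Combining the bounds, tw(G) = 2.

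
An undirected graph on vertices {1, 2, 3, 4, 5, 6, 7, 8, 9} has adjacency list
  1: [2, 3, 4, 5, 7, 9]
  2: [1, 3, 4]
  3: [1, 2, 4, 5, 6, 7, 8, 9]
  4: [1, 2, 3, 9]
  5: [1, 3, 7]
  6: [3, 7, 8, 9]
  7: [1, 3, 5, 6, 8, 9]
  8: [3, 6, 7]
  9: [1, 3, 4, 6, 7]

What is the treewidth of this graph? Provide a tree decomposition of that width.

Each bag holds 4 vertices, so the decomposition has width 3, which upper-bounds the treewidth. On the other hand G contains the 4-clique {3, 6, 7, 8}. A clique must lie in a single bag of any decomposition, so no decomposition can have width below 3. Therefore the treewidth is 3.

Treewidth 3.
One optimal decomposition is:
Bags: B1 = {1, 3, 4, 9}  B2 = {1, 3, 7, 9}  B3 = {3, 6, 7, 9}  B4 = {1, 2, 3, 4}  B5 = {3, 6, 7, 8}  B6 = {1, 3, 5, 7}
Tree: B1–B2, B2–B3, B1–B4, B3–B5, B2–B6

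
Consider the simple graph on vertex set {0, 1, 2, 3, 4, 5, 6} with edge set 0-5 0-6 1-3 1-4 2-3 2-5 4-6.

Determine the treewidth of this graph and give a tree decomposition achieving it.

Every bag has size at most 3, so the width is 3 − 1 = 2 and tw(G) ≤ 2. For the lower bound, G contains the cycle 6–4–1–3–2–5–0–6, so G is not a forest; only forests have treewidth ≤ 1, hence tw(G) ≥ 2. Therefore the treewidth is 2.

Treewidth 2.
Bags: B1 = {1, 4, 6}  B2 = {1, 3, 6}  B3 = {2, 3, 6}  B4 = {2, 5, 6}  B5 = {0, 5, 6}
Tree: B1–B2, B2–B3, B3–B4, B4–B5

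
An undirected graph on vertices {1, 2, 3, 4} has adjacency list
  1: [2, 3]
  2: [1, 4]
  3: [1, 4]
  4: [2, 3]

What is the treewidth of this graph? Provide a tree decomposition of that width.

Treewidth 2.
One optimal decomposition is:
Bags: B1 = {1, 2, 3}  B2 = {2, 3, 4}
Tree: B1–B2

The largest bag has 3 vertices, giving width 2; this decomposition certifies tw(G) ≤ 2. Since 3–1–2–4–3 is a cycle in G, G is not acyclic. Forests are exactly the graphs of treewidth ≤ 1, so tw(G) ≥ 2. Combining the bounds, tw(G) = 2.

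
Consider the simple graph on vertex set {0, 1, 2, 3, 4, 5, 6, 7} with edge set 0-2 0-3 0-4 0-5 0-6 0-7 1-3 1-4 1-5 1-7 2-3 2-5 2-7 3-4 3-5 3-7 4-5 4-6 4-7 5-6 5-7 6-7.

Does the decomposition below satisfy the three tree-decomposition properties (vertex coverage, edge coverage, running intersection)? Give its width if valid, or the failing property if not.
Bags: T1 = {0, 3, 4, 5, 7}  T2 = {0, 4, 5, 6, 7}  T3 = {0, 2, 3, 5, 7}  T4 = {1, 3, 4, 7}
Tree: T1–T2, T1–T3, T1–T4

A tree decomposition must satisfy three properties: every vertex lies in some bag; for every edge, both endpoints lie together in some bag; and for every vertex, the bags containing it form a connected subtree. Here edge (5,1) lies in no bag, so the decomposition is invalid.

No — edge (5,1) lies in no bag.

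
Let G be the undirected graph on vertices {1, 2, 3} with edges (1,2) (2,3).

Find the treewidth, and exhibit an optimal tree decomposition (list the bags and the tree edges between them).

Treewidth 1.
Bags: B1 = {2, 3}  B2 = {1, 2}
Tree: B1–B2

Each bag holds 2 vertices, so the decomposition has width 1, which upper-bounds the treewidth. Since G has at least one edge (e.g. 2–3), it is not an edgeless graph, so tw(G) ≥ 1. Hence tw(G) = 1 exactly.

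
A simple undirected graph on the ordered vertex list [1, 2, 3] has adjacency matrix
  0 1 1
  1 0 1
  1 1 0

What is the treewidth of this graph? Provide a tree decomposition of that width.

With just one bag of size 3, the width is 3 − 1 = 2, so tw(G) ≤ 2. Conversely, {1, 2, 3} is a clique of size 3, and the vertices of any clique must share a bag in every tree decomposition; so some bag has ≥ 3 vertices and tw(G) ≥ 2. Hence tw(G) = 2 exactly.

Treewidth 2.
Bags: B1 = {1, 2, 3}
Tree: (single bag)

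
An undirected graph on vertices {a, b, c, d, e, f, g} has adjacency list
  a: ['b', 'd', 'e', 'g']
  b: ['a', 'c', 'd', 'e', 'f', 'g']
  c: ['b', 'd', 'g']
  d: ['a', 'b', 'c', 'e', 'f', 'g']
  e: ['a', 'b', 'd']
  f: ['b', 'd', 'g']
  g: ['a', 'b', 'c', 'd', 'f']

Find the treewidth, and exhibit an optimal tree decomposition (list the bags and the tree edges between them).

Treewidth 3.
Bags: B1 = {b, d, f, g}  B2 = {b, c, d, g}  B3 = {a, b, d, g}  B4 = {a, b, d, e}
Tree: B1–B2, B1–B3, B3–B4

The largest bag has 4 vertices, giving width 3; this decomposition certifies tw(G) ≤ 3. On the other hand G contains the 4-clique {b, d, f, g}. A clique must lie in a single bag of any decomposition, so no decomposition can have width below 3. Combining the bounds, tw(G) = 3.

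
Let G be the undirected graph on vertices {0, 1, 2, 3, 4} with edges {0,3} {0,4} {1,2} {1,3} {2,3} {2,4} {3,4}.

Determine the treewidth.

A width-2 tree decomposition is:
Bags: B1 = {1, 2, 3}  B2 = {2, 3, 4}  B3 = {0, 3, 4}
Tree: B1–B2, B2–B3
Each bag holds 3 vertices, so the decomposition has width 2, which upper-bounds the treewidth. On the other hand G contains the 3-clique {0, 3, 4}. A clique must lie in a single bag of any decomposition, so no decomposition can have width below 2. The upper and lower bounds meet at 2, so that is the treewidth.

2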